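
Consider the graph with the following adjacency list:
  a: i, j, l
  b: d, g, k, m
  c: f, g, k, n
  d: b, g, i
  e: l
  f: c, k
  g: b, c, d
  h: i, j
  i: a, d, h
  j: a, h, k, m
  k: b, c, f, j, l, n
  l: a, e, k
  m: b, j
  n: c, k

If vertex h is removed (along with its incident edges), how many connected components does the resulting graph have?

1

With h gone, the remaining components are: {a, b, c, d, e, f, g, i, j, k, l, m, n}.
That is 1 component.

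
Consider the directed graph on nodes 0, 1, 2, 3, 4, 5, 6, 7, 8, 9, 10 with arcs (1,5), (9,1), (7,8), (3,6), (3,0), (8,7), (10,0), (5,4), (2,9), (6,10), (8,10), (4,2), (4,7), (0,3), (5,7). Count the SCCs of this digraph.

3

{1, 2, 4, 5, 9} are all mutually reachable — one SCC of size 5.
{0, 3, 6, 10} are all mutually reachable — one SCC of size 4.
{7, 8} are all mutually reachable — one SCC of size 2.
That gives 3 strongly connected components.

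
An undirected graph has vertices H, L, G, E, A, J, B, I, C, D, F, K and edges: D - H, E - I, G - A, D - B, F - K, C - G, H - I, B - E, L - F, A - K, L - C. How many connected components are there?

3

J is isolated — a component by itself.
Starting from B we can reach B, D, E, H, I. That is one component of size 5.
Starting from A we can reach A, C, F, G, K, L. That is one component of size 6.
Total: 3 components.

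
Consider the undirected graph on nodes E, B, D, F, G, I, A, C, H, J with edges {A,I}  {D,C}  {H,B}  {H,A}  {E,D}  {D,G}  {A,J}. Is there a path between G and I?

The component containing G is {C, D, E, G}, and I is not in it.

No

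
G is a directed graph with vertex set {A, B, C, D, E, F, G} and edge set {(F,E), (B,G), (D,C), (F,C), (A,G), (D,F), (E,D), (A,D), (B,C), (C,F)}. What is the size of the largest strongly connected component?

4

{C, D, E, F} are all mutually reachable — one SCC of size 4.
{G} is an SCC by itself.
{A} is an SCC by itself.
{B} is an SCC by itself.
The largest has 4 vertices.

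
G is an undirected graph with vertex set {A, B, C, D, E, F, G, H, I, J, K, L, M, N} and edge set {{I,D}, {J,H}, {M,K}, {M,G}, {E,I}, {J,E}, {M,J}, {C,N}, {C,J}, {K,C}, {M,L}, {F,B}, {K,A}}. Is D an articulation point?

Deleting D leaves 2 components (was 2), so D is not a cut vertex.

No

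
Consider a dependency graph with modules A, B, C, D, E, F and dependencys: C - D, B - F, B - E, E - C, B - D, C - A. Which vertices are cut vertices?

Removing B increases the component count from 1 to 2, so B is a cut vertex.
Removing C increases the component count from 1 to 2, so C is a cut vertex.
By contrast removing D leaves 1 component; it is not a cut vertex. No other vertex is a cut vertex either.

B, C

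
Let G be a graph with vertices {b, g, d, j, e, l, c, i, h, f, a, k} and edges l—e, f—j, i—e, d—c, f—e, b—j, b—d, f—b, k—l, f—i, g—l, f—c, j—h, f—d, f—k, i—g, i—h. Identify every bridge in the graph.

The edges on the cycle f-b-d-c-f are not bridges since each lies on that cycle.
Every edge lies on some cycle, so there are no bridges.

none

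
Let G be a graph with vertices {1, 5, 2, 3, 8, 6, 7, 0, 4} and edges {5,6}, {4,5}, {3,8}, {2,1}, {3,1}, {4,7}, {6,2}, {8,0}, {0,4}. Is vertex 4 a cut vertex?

Yes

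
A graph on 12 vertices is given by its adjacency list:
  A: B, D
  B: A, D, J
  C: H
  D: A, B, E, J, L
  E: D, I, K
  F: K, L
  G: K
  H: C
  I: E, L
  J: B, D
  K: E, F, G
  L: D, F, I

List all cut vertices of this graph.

D, K

Removing D increases the component count from 2 to 3, so D is a cut vertex.
Removing K increases the component count from 2 to 3, so K is a cut vertex.
By contrast removing L leaves 2 components; it is not a cut vertex. No other vertex is a cut vertex either.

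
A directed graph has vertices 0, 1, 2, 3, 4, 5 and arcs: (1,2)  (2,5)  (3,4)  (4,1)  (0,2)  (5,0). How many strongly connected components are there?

{0, 2, 5} are all mutually reachable — one SCC of size 3.
{4} is an SCC by itself.
{1} is an SCC by itself.
{3} is an SCC by itself.
That gives 4 strongly connected components.

4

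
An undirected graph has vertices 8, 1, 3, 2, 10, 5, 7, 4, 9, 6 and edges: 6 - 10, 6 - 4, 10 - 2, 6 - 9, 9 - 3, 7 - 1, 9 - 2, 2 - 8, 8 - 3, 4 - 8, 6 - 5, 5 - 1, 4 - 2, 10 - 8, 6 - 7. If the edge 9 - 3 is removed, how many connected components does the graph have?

1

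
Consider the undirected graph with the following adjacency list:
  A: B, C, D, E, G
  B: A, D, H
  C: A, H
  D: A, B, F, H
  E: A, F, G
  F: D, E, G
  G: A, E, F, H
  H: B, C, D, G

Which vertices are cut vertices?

none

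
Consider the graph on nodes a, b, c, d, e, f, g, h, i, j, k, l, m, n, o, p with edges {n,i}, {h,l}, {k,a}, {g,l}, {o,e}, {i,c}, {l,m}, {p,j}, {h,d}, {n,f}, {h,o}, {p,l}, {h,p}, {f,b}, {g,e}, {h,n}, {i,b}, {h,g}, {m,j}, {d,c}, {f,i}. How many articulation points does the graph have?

1

Removing h increases the component count from 2 to 3, so h is a cut vertex.
By contrast removing g leaves 2 components; it is not a cut vertex. No other vertex is a cut vertex either.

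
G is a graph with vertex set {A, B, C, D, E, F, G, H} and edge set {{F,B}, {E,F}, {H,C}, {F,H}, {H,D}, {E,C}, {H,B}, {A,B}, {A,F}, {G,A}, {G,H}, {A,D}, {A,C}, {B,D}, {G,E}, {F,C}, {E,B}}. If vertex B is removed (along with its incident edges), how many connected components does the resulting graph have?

With B gone, the remaining components are: {A, C, D, E, F, G, H}.
That is 1 component.

1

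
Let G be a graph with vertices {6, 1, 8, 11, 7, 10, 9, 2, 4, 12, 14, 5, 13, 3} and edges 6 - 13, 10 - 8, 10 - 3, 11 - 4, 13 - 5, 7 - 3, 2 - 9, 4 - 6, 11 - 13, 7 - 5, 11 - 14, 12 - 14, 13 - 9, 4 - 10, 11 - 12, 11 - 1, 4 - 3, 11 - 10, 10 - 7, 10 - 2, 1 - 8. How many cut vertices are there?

Removing 11 increases the component count from 1 to 2, so 11 is a cut vertex.
By contrast removing 3 leaves 1 component; it is not a cut vertex. No other vertex is a cut vertex either.

1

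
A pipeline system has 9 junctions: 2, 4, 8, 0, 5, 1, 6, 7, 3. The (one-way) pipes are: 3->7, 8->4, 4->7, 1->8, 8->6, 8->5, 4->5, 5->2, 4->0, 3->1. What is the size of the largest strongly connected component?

1

{5} is an SCC by itself.
{0} is an SCC by itself.
{6} is an SCC by itself.
{1} is an SCC by itself.
{8} is an SCC by itself.
(and 4 more singleton SCCs)
The largest has 1 vertex.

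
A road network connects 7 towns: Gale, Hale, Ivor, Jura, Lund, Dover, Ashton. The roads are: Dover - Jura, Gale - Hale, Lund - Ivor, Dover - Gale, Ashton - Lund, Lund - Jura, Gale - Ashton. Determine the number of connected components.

Starting from Gale we can reach Gale, Hale, Ivor, Jura, Lund, Dover, Ashton. That is one component of size 7.
Total: 1 component.

1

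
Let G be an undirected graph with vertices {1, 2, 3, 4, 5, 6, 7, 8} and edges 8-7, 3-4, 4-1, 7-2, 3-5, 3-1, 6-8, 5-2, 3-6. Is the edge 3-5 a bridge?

No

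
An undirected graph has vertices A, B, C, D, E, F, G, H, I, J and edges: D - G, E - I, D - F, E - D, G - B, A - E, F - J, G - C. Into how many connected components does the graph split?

2

H is isolated — a component by itself.
Starting from A we can reach A, B, C, D, E, F, G, I, J. That is one component of size 9.
Total: 2 components.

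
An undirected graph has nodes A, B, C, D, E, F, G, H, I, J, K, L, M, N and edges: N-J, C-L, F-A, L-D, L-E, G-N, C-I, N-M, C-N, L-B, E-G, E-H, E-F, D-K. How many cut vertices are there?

Removing C increases the component count from 1 to 2, so C is a cut vertex.
Removing D increases the component count from 1 to 2, so D is a cut vertex.
Removing E increases the component count from 1 to 3, so E is a cut vertex.
Likewise F, L, N are cut vertices.
By contrast removing H leaves 1 component; it is not a cut vertex. No other vertex is a cut vertex either.

6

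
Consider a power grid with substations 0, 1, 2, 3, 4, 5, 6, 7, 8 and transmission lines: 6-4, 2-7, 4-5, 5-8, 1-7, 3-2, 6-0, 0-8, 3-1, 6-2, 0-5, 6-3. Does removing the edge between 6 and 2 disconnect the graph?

No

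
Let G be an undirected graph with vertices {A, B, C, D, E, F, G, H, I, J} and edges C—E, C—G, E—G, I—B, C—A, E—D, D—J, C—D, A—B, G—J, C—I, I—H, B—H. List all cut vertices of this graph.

Removing C increases the component count from 2 to 3, so C is a cut vertex.
By contrast removing A leaves 2 components; it is not a cut vertex. No other vertex is a cut vertex either.

C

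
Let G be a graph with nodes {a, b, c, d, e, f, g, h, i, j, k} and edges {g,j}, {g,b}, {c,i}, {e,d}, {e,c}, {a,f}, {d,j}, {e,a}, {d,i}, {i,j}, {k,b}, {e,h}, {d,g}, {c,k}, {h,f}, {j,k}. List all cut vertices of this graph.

e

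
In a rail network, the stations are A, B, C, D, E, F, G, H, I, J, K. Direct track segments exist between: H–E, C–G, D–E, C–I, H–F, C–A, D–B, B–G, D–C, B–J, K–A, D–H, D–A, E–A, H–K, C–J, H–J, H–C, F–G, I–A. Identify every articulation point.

Removing K, for instance, still leaves 1 component. No single vertex removal increases the component count — the graph has no articulation points.

none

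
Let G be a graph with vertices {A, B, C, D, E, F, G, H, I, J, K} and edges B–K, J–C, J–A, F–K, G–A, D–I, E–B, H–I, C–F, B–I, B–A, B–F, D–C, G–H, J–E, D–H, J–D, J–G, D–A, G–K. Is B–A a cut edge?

No

After removing B–A, the path B-E-J-A still connects them, so the edge is not a bridge.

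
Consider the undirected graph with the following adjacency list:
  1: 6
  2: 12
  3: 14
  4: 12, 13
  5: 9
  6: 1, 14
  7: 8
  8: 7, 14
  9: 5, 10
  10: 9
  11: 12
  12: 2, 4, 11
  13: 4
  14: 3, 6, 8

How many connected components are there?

Starting from 5 we can reach 5, 9, 10. That is one component of size 3.
Starting from 2 we can reach 2, 4, 11, 12, 13. That is one component of size 5.
Starting from 1 we can reach 1, 3, 6, 7, 8, 14. That is one component of size 6.
Total: 3 components.

3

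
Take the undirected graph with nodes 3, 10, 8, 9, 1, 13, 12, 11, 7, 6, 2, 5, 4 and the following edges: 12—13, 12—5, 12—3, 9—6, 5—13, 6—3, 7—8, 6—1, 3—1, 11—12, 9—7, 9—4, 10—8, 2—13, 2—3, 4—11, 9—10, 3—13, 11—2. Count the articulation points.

Removing 9 increases the component count from 1 to 2, so 9 is a cut vertex.
By contrast removing 3 leaves 1 component; it is not a cut vertex. No other vertex is a cut vertex either.

1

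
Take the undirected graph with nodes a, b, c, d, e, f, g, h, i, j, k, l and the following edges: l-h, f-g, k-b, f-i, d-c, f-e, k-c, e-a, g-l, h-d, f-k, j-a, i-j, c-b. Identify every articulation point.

f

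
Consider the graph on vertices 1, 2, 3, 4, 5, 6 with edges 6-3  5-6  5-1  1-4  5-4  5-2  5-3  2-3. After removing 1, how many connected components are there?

1

With 1 gone, the remaining components are: {2, 3, 4, 5, 6}.
That is 1 component.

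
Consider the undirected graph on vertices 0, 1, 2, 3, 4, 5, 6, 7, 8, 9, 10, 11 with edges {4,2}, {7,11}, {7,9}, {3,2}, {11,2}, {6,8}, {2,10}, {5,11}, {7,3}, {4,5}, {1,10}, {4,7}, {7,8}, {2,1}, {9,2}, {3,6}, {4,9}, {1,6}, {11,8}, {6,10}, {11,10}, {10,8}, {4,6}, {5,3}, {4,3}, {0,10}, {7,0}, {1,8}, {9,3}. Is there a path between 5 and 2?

Yes

From 5 we can reach 0, 1, 2, 3, 4, 5, 6, 7, 8, 9, 10, 11, which includes 2.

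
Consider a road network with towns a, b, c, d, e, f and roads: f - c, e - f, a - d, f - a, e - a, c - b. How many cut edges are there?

The edges on the cycle e-f-a-e are not bridges since each lies on that cycle.
But removing d - a disconnects d from a; removing c - f disconnects c from f; removing c - b disconnects c from b — these are bridges.
That makes 3 bridges.

3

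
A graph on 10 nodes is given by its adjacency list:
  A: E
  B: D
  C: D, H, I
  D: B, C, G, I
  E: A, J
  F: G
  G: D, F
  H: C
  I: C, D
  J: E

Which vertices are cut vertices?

C, D, E, G

Removing C increases the component count from 2 to 3, so C is a cut vertex.
Removing D increases the component count from 2 to 4, so D is a cut vertex.
Removing E increases the component count from 2 to 3, so E is a cut vertex.
Likewise G is a cut vertex.
By contrast removing A leaves 2 components; it is not a cut vertex. No other vertex is a cut vertex either.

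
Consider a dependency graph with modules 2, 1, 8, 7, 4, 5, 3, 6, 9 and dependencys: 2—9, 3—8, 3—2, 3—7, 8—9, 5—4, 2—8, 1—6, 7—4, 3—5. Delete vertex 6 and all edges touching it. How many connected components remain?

2

With 6 gone, the remaining components are: {1}; {2, 3, 4, 5, 7, 8, 9}.
That is 2 components.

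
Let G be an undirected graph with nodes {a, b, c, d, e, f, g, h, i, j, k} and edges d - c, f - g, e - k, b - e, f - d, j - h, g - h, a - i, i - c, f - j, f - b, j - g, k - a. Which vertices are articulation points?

f

Removing f increases the component count from 1 to 2, so f is a cut vertex.
By contrast removing c leaves 1 component; it is not a cut vertex. No other vertex is a cut vertex either.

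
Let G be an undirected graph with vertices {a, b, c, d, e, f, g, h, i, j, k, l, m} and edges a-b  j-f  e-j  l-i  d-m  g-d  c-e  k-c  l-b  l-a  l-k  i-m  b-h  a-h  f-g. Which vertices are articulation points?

l

Removing l increases the component count from 1 to 2, so l is a cut vertex.
By contrast removing g leaves 1 component; it is not a cut vertex. No other vertex is a cut vertex either.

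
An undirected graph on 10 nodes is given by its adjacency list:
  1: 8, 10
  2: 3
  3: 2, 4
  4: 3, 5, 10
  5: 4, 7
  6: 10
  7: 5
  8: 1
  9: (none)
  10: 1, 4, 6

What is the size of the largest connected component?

9

9 is isolated — a component by itself.
Starting from 1 we can reach 1, 2, 3, 4, 5, 6, 7, 8, 10. That is one component of size 9.
The largest has 9 vertices.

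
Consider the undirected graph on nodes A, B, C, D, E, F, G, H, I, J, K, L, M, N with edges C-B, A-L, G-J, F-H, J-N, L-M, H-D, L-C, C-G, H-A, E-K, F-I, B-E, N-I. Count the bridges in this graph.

The edges on the cycle F-H-A-L-C-G-J-N-I-F are not bridges since each lies on that cycle.
But removing B-E disconnects B from E; removing M-L disconnects M from L; removing B-C disconnects B from C; removing E-K disconnects E from K — these are bridges.
In total 5 edges are bridges.

5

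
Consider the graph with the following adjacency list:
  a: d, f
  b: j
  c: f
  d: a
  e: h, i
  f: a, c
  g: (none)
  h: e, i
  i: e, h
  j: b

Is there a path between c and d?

Yes

From c we can reach a, c, d, f, which includes d.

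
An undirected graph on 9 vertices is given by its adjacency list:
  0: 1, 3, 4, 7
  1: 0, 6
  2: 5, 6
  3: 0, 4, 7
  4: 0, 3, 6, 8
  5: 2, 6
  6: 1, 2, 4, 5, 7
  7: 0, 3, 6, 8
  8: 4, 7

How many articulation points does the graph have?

1

Removing 6 increases the component count from 1 to 2, so 6 is a cut vertex.
By contrast removing 5 leaves 1 component; it is not a cut vertex. No other vertex is a cut vertex either.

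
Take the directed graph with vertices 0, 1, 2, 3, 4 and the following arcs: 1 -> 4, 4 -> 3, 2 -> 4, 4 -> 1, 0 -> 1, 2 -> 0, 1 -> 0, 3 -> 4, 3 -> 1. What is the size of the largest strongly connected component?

4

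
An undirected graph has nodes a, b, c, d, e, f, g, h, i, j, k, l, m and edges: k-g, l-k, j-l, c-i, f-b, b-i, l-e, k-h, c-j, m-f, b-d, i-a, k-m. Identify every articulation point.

b, i, k, l

Removing b increases the component count from 1 to 2, so b is a cut vertex.
Removing i increases the component count from 1 to 2, so i is a cut vertex.
Removing k increases the component count from 1 to 3, so k is a cut vertex.
Likewise l is a cut vertex.
By contrast removing e leaves 1 component; it is not a cut vertex. No other vertex is a cut vertex either.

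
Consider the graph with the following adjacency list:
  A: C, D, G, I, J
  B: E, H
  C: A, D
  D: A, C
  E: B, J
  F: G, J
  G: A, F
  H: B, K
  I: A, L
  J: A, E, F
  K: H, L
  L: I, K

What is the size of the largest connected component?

12

Starting from A we can reach A, B, C, D, E, F, G, H, I, J, K, L. That is one component of size 12.
The largest has 12 vertices.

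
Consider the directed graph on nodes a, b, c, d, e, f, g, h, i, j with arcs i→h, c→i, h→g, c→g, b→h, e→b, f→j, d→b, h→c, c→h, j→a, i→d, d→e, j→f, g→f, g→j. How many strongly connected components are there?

4

{b, c, d, e, h, i} are all mutually reachable — one SCC of size 6.
{f, j} are all mutually reachable — one SCC of size 2.
{g} is an SCC by itself.
{a} is an SCC by itself.
That gives 4 strongly connected components.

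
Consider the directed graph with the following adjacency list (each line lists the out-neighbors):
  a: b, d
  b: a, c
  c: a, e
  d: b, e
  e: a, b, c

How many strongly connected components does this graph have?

1

{a, b, c, d, e} are all mutually reachable — one SCC of size 5.
That gives 1 strongly connected component.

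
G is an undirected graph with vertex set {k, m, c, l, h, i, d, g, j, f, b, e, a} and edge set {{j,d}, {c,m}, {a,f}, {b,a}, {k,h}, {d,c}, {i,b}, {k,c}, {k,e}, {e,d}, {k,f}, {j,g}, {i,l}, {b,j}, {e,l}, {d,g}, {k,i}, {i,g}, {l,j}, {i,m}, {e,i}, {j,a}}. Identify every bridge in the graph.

The edges on the cycle i-b-j-d-c-m-i are not bridges since each lies on that cycle.
But removing h—k disconnects h from k — this is a bridge.

h-k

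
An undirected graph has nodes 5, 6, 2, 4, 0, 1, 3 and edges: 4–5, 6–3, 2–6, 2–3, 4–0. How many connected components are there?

3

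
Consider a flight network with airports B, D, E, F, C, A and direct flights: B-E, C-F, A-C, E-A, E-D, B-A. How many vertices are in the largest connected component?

Starting from A we can reach A, B, C, D, E, F. That is one component of size 6.
The largest has 6 vertices.

6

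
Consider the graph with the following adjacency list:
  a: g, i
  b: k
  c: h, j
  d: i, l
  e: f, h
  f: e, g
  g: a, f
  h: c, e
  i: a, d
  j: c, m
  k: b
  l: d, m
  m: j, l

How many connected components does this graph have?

2

Starting from b we can reach b, k. That is one component of size 2.
Starting from a we can reach a, c, d, e, f, g, h, i, j, l, m. That is one component of size 11.
Total: 2 components.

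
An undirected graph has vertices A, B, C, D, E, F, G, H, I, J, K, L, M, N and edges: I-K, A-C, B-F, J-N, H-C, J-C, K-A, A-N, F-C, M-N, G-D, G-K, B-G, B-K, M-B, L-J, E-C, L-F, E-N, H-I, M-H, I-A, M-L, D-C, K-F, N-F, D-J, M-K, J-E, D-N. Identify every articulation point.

none

Removing I, for instance, still leaves 1 component. No single vertex removal increases the component count — the graph has no articulation points.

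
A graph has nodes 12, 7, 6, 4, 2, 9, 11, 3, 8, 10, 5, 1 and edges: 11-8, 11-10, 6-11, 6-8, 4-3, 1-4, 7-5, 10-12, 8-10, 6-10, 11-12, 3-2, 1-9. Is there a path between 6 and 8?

Yes

From 6 we can reach 6, 8, 10, 11, 12, which includes 8.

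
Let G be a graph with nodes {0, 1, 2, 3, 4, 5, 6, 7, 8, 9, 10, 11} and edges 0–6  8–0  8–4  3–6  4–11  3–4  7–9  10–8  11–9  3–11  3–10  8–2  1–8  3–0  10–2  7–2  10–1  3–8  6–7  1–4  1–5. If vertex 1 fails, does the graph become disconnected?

Yes

Deleting 1 raises the number of components from 1 to 2, so 1 is a cut vertex.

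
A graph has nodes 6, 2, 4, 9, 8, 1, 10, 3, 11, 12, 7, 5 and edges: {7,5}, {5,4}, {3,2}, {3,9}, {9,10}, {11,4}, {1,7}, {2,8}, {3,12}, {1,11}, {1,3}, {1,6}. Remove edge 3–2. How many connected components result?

Before removal there is 1 component.
3–2 is a bridge — removing it separates 3's side from 2's side.
After removal: 2 components.

2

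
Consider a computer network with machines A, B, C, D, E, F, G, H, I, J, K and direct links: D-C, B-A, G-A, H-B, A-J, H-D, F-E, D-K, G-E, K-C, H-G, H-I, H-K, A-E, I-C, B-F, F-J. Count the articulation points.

Removing H increases the component count from 1 to 2, so H is a cut vertex.
By contrast removing B leaves 1 component; it is not a cut vertex. No other vertex is a cut vertex either.

1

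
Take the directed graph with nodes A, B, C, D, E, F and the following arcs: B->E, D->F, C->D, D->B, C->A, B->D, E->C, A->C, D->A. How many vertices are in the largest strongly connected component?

{A, B, C, D, E} are all mutually reachable — one SCC of size 5.
{F} is an SCC by itself.
The largest has 5 vertices.

5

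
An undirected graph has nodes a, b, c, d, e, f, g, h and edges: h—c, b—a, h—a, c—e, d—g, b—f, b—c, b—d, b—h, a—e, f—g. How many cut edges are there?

0

The edges on the cycle b-d-g-f-b are not bridges since each lies on that cycle.
Every edge lies on some cycle, so there are no bridges.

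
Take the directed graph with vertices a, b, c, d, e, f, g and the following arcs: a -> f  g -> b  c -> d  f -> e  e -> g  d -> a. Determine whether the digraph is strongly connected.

There is no directed path from b to e, so the graph is not strongly connected.

No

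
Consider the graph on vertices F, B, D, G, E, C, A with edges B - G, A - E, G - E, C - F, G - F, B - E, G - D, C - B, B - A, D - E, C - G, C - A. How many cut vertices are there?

0

Removing F, for instance, still leaves 1 component. No single vertex removal increases the component count — the graph has no articulation points.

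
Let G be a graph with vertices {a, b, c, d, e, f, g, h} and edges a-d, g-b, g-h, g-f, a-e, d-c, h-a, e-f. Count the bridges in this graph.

The edges on the cycle g-h-a-e-f-g are not bridges since each lies on that cycle.
But removing a-d disconnects a from d; removing g-b disconnects g from b; removing d-c disconnects d from c — these are bridges.
That makes 3 bridges.

3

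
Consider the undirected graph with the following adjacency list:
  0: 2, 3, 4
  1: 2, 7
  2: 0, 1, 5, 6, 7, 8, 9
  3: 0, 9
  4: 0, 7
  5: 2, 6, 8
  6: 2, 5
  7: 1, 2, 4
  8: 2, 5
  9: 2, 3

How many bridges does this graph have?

0

The edges on the cycle 2-9-3-0-2 are not bridges since each lies on that cycle.
Every edge lies on some cycle, so there are no bridges.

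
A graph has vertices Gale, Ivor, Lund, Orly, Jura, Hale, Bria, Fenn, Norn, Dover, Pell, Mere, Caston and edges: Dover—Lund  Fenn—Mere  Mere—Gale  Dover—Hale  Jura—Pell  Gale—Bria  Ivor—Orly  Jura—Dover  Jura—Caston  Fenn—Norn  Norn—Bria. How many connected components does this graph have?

3

Starting from Ivor we can reach Ivor, Orly. That is one component of size 2.
Starting from Bria we can reach Bria, Fenn, Gale, Mere, Norn. That is one component of size 5.
Starting from Hale we can reach Hale, Jura, Lund, Pell, Dover, Caston. That is one component of size 6.
Total: 3 components.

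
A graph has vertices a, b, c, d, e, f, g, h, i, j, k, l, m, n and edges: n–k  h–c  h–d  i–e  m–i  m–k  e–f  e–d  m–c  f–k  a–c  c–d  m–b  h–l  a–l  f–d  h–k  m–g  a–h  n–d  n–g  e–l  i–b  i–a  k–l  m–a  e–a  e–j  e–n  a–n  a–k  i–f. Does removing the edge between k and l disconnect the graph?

No

After removing k–l, the path k-a-l still connects them, so the edge is not a bridge.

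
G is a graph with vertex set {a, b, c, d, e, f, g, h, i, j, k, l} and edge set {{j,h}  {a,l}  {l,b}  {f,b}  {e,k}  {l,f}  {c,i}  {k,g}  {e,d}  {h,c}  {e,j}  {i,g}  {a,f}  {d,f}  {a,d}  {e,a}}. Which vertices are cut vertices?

Removing e increases the component count from 1 to 2, so e is a cut vertex.
By contrast removing d leaves 1 component; it is not a cut vertex. No other vertex is a cut vertex either.

e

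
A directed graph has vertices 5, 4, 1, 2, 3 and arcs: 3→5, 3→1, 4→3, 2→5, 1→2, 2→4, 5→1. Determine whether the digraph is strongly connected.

Yes

From 3 we can reach every vertex (1, 2, 3, 4, 5), and every vertex can reach 3 (1, 2, 3, 4, 5). So the whole graph is one strongly connected component.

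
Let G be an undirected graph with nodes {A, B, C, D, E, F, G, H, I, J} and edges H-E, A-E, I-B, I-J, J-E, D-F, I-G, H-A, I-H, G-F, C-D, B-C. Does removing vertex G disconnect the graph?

No

Deleting G leaves 1 component (was 1) (its neighbors F, I remain connected to each other), so G is not a cut vertex.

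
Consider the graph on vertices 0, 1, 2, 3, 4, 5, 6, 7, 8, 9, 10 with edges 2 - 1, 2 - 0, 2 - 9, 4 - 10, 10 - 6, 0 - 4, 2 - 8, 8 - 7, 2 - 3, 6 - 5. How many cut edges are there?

10

removing 2 - 0 disconnects 2 from 0; removing 4 - 10 disconnects 4 from 10; removing 2 - 3 disconnects 2 from 3; removing 6 - 5 disconnects 6 from 5 — these are bridges.
In total 10 edges are bridges.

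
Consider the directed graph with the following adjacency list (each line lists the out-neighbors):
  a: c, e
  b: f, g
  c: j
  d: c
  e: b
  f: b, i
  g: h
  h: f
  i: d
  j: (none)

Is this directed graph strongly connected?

There is no directed path from e to a, so the graph is not strongly connected.

No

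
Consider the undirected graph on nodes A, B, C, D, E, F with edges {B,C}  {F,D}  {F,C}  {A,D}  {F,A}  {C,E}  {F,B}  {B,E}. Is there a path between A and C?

Yes

From A we can reach A, B, C, D, E, F, which includes C.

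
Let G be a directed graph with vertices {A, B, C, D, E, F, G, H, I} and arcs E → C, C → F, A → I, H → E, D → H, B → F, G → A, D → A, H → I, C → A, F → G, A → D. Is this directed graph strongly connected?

No

There is no directed path from I to B, so the graph is not strongly connected.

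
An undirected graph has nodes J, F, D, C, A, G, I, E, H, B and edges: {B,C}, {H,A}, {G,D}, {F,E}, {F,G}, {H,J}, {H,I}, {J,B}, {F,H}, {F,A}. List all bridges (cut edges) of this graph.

The edges on the cycle F-H-A-F are not bridges since each lies on that cycle.
But removing H-J disconnects H from J; removing J-B disconnects J from B; removing H-I disconnects H from I; removing C-B disconnects C from B — these are bridges.
In total 7 edges are bridges.

B-C, B-J, D-G, E-F, F-G, H-I, H-J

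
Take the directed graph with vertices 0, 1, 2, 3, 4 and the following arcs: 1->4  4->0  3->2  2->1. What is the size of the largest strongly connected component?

1

{1} is an SCC by itself.
{2} is an SCC by itself.
{0} is an SCC by itself.
{4} is an SCC by itself.
{3} is an SCC by itself.
The largest has 1 vertex.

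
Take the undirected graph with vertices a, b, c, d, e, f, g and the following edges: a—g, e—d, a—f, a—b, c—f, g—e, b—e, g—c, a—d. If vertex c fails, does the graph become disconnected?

No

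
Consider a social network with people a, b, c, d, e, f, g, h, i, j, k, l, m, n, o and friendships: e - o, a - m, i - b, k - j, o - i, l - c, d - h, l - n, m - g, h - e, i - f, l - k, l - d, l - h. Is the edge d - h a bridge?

After removing d - h, the path d-l-h still connects them, so the edge is not a bridge.

No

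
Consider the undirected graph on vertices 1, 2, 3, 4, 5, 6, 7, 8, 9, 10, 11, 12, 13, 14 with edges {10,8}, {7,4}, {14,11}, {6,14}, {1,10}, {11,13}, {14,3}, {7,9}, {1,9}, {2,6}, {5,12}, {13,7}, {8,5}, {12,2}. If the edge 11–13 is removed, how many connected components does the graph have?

11 and 13 are still connected via 11-14-6-2-12-5-8-10-1-9-7-13, so the component count stays at 1.

1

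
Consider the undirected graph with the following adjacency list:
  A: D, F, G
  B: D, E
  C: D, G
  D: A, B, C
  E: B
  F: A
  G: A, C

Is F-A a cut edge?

Removing F-A leaves no path between F and A: the component count goes from 1 to 2. So it is a bridge.

Yes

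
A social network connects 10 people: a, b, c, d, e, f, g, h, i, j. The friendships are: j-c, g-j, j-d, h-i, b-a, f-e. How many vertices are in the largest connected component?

Starting from a we can reach a, b. That is one component of size 2.
Starting from h we can reach h, i. That is one component of size 2.
Starting from e we can reach e, f. That is one component of size 2.
Starting from c we can reach c, d, g, j. That is one component of size 4.
The largest has 4 vertices.

4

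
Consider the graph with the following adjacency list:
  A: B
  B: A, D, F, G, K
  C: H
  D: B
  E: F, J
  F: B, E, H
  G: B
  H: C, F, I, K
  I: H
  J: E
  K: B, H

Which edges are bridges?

A-B, B-D, B-G, C-H, E-F, E-J, H-I

The edges on the cycle K-H-F-B-K are not bridges since each lies on that cycle.
But removing H-I disconnects H from I; removing D-B disconnects D from B; removing F-E disconnects F from E; removing E-J disconnects E from J — these are bridges.
In total 7 edges are bridges.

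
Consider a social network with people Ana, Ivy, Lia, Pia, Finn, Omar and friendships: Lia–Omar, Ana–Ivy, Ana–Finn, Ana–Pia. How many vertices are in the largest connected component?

Starting from Lia we can reach Lia, Omar. That is one component of size 2.
Starting from Ana we can reach Ana, Ivy, Pia, Finn. That is one component of size 4.
The largest has 4 vertices.

4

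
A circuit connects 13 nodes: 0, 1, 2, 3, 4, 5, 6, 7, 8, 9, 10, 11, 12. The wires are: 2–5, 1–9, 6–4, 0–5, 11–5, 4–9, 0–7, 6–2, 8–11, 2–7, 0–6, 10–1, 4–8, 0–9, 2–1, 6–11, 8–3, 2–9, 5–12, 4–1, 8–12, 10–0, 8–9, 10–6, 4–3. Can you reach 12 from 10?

Yes

From 10 we can reach 0, 1, 2, 3, 4, 5, 6, 7, 8, 9, 10, 11, 12, which includes 12.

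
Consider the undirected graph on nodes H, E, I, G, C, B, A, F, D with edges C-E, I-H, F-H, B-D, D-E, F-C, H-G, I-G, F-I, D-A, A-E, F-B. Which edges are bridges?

none

The edges on the cycle D-A-E-D are not bridges since each lies on that cycle.
Every edge lies on some cycle, so there are no bridges.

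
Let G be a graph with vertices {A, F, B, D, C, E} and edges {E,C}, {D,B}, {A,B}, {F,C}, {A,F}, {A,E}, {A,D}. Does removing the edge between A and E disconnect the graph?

No

After removing A - E, the path A-F-C-E still connects them, so the edge is not a bridge.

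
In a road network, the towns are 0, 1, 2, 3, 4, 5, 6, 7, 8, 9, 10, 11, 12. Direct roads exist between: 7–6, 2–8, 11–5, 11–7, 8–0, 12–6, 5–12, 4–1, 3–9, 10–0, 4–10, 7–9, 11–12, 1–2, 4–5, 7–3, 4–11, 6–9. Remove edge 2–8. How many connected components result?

1

2 and 8 are still connected via 2-1-4-10-0-8, so the component count stays at 1.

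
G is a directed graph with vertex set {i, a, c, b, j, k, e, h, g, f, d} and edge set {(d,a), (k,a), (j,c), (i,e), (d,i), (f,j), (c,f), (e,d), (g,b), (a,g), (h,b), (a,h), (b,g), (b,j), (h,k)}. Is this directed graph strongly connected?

There is no directed path from g to d, so the graph is not strongly connected.

No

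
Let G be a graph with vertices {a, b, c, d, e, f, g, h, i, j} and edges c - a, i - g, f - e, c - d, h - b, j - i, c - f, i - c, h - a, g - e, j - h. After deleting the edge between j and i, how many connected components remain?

j and i are still connected via j-h-a-c-i, so the component count stays at 1.

1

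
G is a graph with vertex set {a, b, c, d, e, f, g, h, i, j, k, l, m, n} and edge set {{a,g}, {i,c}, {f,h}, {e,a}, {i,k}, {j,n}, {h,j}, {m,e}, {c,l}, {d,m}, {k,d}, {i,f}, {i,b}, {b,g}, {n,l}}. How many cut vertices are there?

Removing i increases the component count from 1 to 2, so i is a cut vertex.
By contrast removing e leaves 1 component; it is not a cut vertex. No other vertex is a cut vertex either.

1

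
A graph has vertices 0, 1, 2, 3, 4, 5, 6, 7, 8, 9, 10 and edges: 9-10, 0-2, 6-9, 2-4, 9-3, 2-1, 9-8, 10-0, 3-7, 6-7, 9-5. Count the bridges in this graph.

7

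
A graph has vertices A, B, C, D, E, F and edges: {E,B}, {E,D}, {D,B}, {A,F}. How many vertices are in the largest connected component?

C is isolated — a component by itself.
Starting from A we can reach A, F. That is one component of size 2.
Starting from B we can reach B, D, E. That is one component of size 3.
The largest has 3 vertices.

3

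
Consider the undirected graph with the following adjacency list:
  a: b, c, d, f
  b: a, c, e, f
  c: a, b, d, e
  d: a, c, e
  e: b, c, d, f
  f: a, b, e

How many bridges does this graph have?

The edges on the cycle e-c-b-e are not bridges since each lies on that cycle.
Every edge lies on some cycle, so there are no bridges.

0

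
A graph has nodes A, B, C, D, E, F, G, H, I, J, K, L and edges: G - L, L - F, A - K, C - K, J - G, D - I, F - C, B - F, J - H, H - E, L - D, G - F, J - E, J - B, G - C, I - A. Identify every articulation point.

Removing J increases the component count from 1 to 2, so J is a cut vertex.
By contrast removing B leaves 1 component; it is not a cut vertex. No other vertex is a cut vertex either.

J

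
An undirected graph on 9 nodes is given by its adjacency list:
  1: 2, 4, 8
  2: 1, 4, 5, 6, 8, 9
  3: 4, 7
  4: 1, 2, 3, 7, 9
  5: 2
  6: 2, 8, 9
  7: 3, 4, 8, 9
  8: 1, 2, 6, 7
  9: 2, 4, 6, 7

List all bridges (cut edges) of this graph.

The edges on the cycle 2-1-8-7-4-2 are not bridges since each lies on that cycle.
But removing 2-5 disconnects 2 from 5 — this is a bridge.

2-5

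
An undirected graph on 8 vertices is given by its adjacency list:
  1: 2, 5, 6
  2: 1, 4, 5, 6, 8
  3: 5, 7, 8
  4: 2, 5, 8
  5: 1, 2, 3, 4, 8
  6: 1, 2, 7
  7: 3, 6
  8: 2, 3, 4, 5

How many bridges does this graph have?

0

The edges on the cycle 2-6-7-3-5-8-2 are not bridges since each lies on that cycle.
Every edge lies on some cycle, so there are no bridges.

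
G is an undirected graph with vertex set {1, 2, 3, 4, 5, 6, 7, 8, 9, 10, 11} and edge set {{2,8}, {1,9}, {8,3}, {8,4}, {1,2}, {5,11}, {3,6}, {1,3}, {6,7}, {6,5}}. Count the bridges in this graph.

6

The edges on the cycle 1-2-8-3-1 are not bridges since each lies on that cycle.
But removing 8 - 4 disconnects 8 from 4; removing 6 - 5 disconnects 6 from 5; removing 11 - 5 disconnects 11 from 5; removing 3 - 6 disconnects 3 from 6 — these are bridges.
In total 6 edges are bridges.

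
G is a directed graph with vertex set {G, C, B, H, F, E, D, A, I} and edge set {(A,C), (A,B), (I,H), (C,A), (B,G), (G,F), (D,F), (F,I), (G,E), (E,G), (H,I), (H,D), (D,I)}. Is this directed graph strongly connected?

There is no directed path from B to A, so the graph is not strongly connected.

No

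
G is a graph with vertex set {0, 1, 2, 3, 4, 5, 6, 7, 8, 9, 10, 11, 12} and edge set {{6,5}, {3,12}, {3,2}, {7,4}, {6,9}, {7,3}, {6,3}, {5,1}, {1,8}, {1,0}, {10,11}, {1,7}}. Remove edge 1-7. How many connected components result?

2

1 and 7 are still connected via 1-5-6-3-7, so the component count stays at 2.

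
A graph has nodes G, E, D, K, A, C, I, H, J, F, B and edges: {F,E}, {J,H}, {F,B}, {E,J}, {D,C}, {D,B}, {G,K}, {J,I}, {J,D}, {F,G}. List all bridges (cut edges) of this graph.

C-D, F-G, G-K, H-J, I-J

The edges on the cycle F-E-J-D-B-F are not bridges since each lies on that cycle.
But removing C–D disconnects C from D; removing J–H disconnects J from H; removing F–G disconnects F from G; removing K–G disconnects K from G — these are bridges.
In total 5 edges are bridges.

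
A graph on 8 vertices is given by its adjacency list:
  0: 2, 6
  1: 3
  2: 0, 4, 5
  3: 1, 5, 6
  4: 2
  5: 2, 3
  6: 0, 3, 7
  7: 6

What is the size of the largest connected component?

Starting from 0 we can reach 0, 1, 2, 3, 4, 5, 6, 7. That is one component of size 8.
The largest has 8 vertices.

8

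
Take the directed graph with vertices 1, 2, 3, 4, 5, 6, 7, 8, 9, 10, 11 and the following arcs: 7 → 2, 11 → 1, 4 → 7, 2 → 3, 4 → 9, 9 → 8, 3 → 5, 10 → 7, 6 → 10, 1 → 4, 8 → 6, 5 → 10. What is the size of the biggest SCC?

{2, 3, 5, 7, 10} are all mutually reachable — one SCC of size 5.
{11} is an SCC by itself.
{6} is an SCC by itself.
{9} is an SCC by itself.
{1} is an SCC by itself.
(and 2 more singleton SCCs)
The largest has 5 vertices.

5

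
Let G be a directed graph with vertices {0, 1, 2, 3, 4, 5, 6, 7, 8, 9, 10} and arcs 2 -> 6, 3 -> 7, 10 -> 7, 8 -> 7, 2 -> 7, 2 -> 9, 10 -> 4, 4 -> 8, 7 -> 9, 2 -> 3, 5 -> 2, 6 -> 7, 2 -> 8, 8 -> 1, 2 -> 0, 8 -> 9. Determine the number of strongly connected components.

11

{8} is an SCC by itself.
{1} is an SCC by itself.
{5} is an SCC by itself.
{10} is an SCC by itself.
{6} is an SCC by itself.
(and 6 more singleton SCCs)
That gives 11 strongly connected components.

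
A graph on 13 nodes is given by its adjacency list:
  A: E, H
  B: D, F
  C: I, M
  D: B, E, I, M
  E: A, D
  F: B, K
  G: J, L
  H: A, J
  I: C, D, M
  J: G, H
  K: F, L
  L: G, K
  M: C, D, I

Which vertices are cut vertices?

Removing D increases the component count from 1 to 2, so D is a cut vertex.
By contrast removing G leaves 1 component; it is not a cut vertex. No other vertex is a cut vertex either.

D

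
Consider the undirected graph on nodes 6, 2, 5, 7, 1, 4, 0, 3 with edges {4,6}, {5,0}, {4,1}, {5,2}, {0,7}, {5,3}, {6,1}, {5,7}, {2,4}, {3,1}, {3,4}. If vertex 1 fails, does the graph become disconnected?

Deleting 1 leaves 1 component (was 1) (its neighbors 3, 4, 6 remain connected to each other), so 1 is not a cut vertex.

No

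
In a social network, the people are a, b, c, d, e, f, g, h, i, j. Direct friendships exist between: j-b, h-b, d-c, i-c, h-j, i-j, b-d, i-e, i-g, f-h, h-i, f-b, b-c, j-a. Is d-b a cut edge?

No

After removing d-b, the path d-c-b still connects them, so the edge is not a bridge.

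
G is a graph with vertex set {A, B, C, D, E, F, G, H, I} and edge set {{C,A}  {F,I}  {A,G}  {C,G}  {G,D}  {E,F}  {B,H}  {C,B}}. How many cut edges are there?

5

The edges on the cycle C-A-G-C are not bridges since each lies on that cycle.
But removing G - D disconnects G from D; removing B - H disconnects B from H; removing E - F disconnects E from F; removing C - B disconnects C from B — these are bridges.
In total 5 edges are bridges.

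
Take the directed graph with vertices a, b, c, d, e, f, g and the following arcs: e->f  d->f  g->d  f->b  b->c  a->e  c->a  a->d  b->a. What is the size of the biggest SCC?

6

{a, b, c, d, e, f} are all mutually reachable — one SCC of size 6.
{g} is an SCC by itself.
The largest has 6 vertices.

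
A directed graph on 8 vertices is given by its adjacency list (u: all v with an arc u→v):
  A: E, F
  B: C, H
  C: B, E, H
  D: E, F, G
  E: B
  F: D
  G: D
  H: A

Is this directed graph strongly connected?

Yes

From G we can reach every vertex (A, B, C, D, E, F, G, H), and every vertex can reach G (A, B, C, D, E, F, G, H). So the whole graph is one strongly connected component.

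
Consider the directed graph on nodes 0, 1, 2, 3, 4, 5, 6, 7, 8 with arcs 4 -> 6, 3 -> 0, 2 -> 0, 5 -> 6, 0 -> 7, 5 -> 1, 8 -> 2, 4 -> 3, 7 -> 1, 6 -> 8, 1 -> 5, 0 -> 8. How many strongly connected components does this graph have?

{0, 1, 2, 5, 6, 7, 8} are all mutually reachable — one SCC of size 7.
{3} is an SCC by itself.
{4} is an SCC by itself.
That gives 3 strongly connected components.

3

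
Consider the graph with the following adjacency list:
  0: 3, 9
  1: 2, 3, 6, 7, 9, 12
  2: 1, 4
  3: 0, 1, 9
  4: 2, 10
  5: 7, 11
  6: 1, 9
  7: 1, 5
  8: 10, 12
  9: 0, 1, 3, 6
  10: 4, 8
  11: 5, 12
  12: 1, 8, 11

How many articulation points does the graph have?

1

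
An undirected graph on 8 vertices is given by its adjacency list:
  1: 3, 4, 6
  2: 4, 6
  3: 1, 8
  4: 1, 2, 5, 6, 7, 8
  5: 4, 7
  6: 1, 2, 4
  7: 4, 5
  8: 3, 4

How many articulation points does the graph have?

1

Removing 4 increases the component count from 1 to 2, so 4 is a cut vertex.
By contrast removing 8 leaves 1 component; it is not a cut vertex. No other vertex is a cut vertex either.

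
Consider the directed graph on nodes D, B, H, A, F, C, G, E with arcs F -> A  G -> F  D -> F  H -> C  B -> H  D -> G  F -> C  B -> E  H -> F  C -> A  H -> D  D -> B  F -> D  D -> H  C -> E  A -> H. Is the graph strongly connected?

No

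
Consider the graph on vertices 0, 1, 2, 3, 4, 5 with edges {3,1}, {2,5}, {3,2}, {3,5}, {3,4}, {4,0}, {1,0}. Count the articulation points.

Removing 3 increases the component count from 1 to 2, so 3 is a cut vertex.
By contrast removing 4 leaves 1 component; it is not a cut vertex. No other vertex is a cut vertex either.

1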